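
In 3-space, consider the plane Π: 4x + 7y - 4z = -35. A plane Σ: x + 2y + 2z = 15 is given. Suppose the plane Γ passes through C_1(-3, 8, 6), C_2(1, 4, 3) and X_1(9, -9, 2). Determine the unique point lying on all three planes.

(1, -1, 8)

C_1C_2 = (4, -4, -3), C_1X_1 = (12, -17, -4); a normal to Γ is C_1C_2 × C_1X_1 = (-35, -20, -20).
Using C_1: Γ has equation -35x - 20y - 20z = -175.
Solving the 3×3 linear system 4x + 7y - 4z = -35, x + 2y + 2z = 15, -35x - 20y - 20z = -175 (e.g. by elimination or Cramer's rule, determinant = -550) gives (1, -1, 8).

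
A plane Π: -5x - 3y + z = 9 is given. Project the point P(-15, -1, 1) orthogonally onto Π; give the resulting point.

(-5, 5, -1)

Foot = P − λn with λ = (n·P − d)/|n|² = (79 − 9)/35 = 2.
Foot = (-15, -1, 1) − 2·(-5, -3, 1) = (-5, 5, -1).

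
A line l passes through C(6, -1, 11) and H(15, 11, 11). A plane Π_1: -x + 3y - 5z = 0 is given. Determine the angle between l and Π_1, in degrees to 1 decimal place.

A direction vector for l is H − C = (9, 12, 0).
sin θ = |n·v| / (|n||v|) = |27| / (√35 · √225) = 0.30426.
θ ≈ 17.7°.

17.7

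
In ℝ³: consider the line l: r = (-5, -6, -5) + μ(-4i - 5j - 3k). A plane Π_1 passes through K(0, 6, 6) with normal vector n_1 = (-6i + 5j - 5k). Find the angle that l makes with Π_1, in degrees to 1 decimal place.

Π_1: n_1·r = n_1·K gives -6x + 5y - 5z = 0.
sin θ = |n·v| / (|n||v|) = |14| / (√86 · √50) = 0.21350.
θ ≈ 12.3°.

12.3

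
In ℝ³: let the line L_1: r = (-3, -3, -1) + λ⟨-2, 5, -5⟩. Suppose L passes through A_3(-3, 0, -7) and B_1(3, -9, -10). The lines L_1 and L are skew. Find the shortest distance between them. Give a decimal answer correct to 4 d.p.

A direction vector for L is B_1 − A_3 = (6, -9, -3).
Common perpendicular direction n = (-2, 5, -5) × (6, -9, -3) = (-60, -36, -12).
With w = (-3, 0, -7) − (-3, -3, -1) = (0, 3, -6), w · n = -36.
Distance = |w · n| / |n| = |-36| / √5040 ≈ 0.5071.

0.5071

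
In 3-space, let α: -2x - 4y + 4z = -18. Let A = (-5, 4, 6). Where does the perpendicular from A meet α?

Foot = A − λn with λ = (n·A − d)/|n|² = (18 − (-18))/36 = 1.
Foot = (-5, 4, 6) − 1·(-2, -4, 4) = (-3, 8, 2).

(-3, 8, 2)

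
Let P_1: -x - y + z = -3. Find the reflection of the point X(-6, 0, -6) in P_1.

λ = (n·X − d)/|n|² = (0 − (-3))/3 = 1.
Reflection = X − 2λn = (-6, 0, -6) − 2·(-1, -1, 1) = (-4, 2, -8).

(-4, 2, -8)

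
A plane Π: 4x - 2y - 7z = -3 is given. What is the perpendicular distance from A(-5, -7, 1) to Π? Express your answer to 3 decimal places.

1.204

n·A − d = (4)·(-5) + (-2)·(-7) + (-7)·(1) − (-3) = -10; |n| = √69.
Distance = |-10| / √69 = 10/√69 ≈ 1.204.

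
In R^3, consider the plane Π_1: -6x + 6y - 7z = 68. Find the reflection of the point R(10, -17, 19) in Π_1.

λ = (n·R − d)/|n|² = (-295 − 68)/121 = -3.
Reflection = R − 2λn = (10, -17, 19) − (-6)·(-6, 6, -7) = (-26, 19, -23).

(-26, 19, -23)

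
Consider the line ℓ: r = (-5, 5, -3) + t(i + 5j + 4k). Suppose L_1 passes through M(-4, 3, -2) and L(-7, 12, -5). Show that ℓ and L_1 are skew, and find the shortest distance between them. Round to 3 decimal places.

0.158

A direction vector for L_1 is L − M = (-3, 9, -3).
Common perpendicular direction n = (1, 5, 4) × (-3, 9, -3) = (-51, -9, 24).
With w = (-4, 3, -2) − (-5, 5, -3) = (1, -2, 1), w · n = -9.
Since n ≠ 0 the lines are not parallel, and w · n = -9 ≠ 0 so they do not intersect; hence they are skew.
Distance = |w · n| / |n| = |-9| / √3258 ≈ 0.158.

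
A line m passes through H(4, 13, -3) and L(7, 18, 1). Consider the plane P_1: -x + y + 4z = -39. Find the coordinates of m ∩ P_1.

A direction vector for m is L − H = (3, 5, 4).
Substitute r = (4, 13, -3) + t(3, 5, 4) into the plane: -3 + 18t = -39, so t = -2.
Intersection: (4, 13, -3) + (-2)·(3, 5, 4) = (-2, 3, -11).

(-2, 3, -11)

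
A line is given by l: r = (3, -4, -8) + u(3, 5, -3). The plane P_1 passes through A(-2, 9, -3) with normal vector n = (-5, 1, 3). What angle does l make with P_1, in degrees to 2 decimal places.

P_1: n·r = n·A gives -5x + y + 3z = 10.
sin θ = |n·v| / (|n||v|) = |-19| / (√35 · √43) = 0.48976.
θ ≈ 29.32°.

29.32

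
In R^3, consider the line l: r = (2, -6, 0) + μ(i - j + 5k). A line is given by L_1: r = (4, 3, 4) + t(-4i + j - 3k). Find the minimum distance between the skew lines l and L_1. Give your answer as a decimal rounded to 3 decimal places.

Common perpendicular direction n = (1, -1, 5) × (-4, 1, -3) = (-2, -17, -3).
With w = (4, 3, 4) − (2, -6, 0) = (2, 9, 4), w · n = -169.
Distance = |w · n| / |n| = |-169| / √302 ≈ 9.725.

9.725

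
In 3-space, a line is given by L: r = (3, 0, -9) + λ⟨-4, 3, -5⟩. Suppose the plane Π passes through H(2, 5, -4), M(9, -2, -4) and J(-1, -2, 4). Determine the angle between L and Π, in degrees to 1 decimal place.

32.9

HM = (7, -7, 0), HJ = (-3, -7, 8); a normal to Π is HM × HJ = (-56, -56, -70).
Using H: Π has equation -56x - 56y - 70z = -112.
sin θ = |n·v| / (|n||v|) = |406| / (√11172 · √50) = 0.54322.
θ ≈ 32.9°.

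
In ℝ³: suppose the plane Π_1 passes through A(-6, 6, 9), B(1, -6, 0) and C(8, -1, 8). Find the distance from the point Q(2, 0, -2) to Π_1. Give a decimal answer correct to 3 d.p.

AB = (7, -12, -9), AC = (14, -7, -1); a normal to Π_1 is AB × AC = (-51, -119, 119).
Using A: Π_1 has equation -51x - 119y + 119z = 663.
n·Q − d = (-51)·(2) + (-119)·(0) + (119)·(-2) − 663 = -1003; |n| = √30923.
Distance = |-1003| / √30923 = 1003/√30923 ≈ 5.704.

5.704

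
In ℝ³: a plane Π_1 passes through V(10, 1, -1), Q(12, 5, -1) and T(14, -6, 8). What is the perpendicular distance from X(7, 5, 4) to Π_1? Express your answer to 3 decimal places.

VQ = (2, 4, 0), VT = (4, -7, 9); a normal to Π_1 is VQ × VT = (36, -18, -30).
Using V: Π_1 has equation 36x - 18y - 30z = 372.
n·X − d = (36)·(7) + (-18)·(5) + (-30)·(4) − 372 = -330; |n| = √2520.
Distance = |-330| / √2520 = 330/√2520 ≈ 6.574.

6.574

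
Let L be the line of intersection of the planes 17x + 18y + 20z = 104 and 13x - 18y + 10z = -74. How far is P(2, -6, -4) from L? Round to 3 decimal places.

Direction of L: (17, 18, 20) × (13, -18, 10) = (540, 90, -540).
A point on L: solving the two plane equations with x = 2 gives (2, 5, -1).
Taking (2, 5, -1) on L with direction v = (540, 90, -540): w = P − (2, 5, -1) = (0, -11, -3), and w × v = (6210, -1620, 5940).
Distance = |w × v| / |v| = √76472100 / √591300 ≈ 11.372.

11.372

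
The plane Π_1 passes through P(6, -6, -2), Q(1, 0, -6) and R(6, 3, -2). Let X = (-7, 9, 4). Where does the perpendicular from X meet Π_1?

(1, 9, -6)

PQ = (-5, 6, -4), PR = (0, 9, 0); a normal to Π_1 is PQ × PR = (36, 0, -45).
Using P: Π_1 has equation 36x - 45z = 306.
Foot = X − λn with λ = (n·X − d)/|n|² = (-432 − 306)/3321 = -2/9.
Foot = (-7, 9, 4) − (-2/9)·(36, 0, -45) = (1, 9, -6).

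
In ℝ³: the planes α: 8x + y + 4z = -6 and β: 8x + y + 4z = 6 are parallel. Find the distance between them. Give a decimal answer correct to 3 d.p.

1.333

Same normal n = (8, 1, 4) with |n| = √81; distance = |-6 − 6| / |n| = 12/√81 ≈ 1.333.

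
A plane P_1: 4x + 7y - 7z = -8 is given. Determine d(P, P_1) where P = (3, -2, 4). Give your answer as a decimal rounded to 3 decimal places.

n·P − d = (4)·(3) + (7)·(-2) + (-7)·(4) − (-8) = -22; |n| = √114.
Distance = |-22| / √114 = 22/√114 ≈ 2.060.

2.060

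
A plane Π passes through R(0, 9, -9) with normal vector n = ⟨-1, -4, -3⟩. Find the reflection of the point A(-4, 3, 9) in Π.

Π: n·r = n·R gives -x - 4y - 3z = -9.
λ = (n·A − d)/|n|² = (-35 − (-9))/26 = -1.
Reflection = A − 2λn = (-4, 3, 9) − (-2)·(-1, -4, -3) = (-6, -5, 3).

(-6, -5, 3)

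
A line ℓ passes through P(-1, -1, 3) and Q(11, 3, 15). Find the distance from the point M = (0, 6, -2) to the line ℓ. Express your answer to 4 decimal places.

A direction vector for ℓ is Q − P = (12, 4, 12).
Taking (-1, -1, 3) on ℓ with direction v = (12, 4, 12): w = M − (-1, -1, 3) = (1, 7, -5), and w × v = (104, -72, -80).
Distance = |w × v| / |v| = √22400 / √304 ≈ 8.5840.

8.5840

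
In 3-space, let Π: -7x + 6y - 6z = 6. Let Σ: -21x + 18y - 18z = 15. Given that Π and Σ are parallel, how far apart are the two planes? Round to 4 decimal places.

Rescale Σ by 1/3: -7x + 6y - 6z = 5. Then distance = |6 − 5| / √121 ≈ 0.0909.

0.0909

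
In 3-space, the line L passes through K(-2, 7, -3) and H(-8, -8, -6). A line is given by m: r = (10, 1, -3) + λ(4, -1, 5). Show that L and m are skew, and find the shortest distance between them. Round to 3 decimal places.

A direction vector for L is H − K = (-6, -15, -3).
Common perpendicular direction n = (-6, -15, -3) × (4, -1, 5) = (-78, 18, 66).
With w = (10, 1, -3) − (-2, 7, -3) = (12, -6, 0), w · n = -1044.
Since n ≠ 0 the lines are not parallel, and w · n = -1044 ≠ 0 so they do not intersect; hence they are skew.
Distance = |w · n| / |n| = |-1044| / √10764 ≈ 10.063.

10.063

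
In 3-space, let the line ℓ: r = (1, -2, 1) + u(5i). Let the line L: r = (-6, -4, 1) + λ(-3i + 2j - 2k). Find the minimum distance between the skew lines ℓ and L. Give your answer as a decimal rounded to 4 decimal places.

Common perpendicular direction n = (5, 0, 0) × (-3, 2, -2) = (0, 10, 10).
With w = (-6, -4, 1) − (1, -2, 1) = (-7, -2, 0), w · n = -20.
Distance = |w · n| / |n| = |-20| / √200 ≈ 1.4142.

1.4142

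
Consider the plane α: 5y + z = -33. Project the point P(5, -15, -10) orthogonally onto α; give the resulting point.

Foot = P − λn with λ = (n·P − d)/|n|² = (-85 − (-33))/26 = -2.
Foot = (5, -15, -10) − (-2)·(0, 5, 1) = (5, -5, -8).

(5, -5, -8)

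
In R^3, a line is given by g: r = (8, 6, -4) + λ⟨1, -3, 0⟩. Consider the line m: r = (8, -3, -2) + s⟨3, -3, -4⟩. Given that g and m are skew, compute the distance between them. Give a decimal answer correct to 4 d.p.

1.7143

Common perpendicular direction n = (1, -3, 0) × (3, -3, -4) = (12, 4, 6).
With w = (8, -3, -2) − (8, 6, -4) = (0, -9, 2), w · n = -24.
Distance = |w · n| / |n| = |-24| / √196 ≈ 1.7143.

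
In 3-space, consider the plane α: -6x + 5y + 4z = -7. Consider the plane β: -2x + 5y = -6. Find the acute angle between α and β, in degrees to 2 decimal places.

38.46

cos θ = |n₁·n₂| / (|n₁||n₂|) = |37| / (√77 · √29).
θ = arccos(0.78299) ≈ 38.46°.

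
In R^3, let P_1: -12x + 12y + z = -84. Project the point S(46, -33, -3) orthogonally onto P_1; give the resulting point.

(10, 3, 0)

Foot = S − λn with λ = (n·S − d)/|n|² = (-951 − (-84))/289 = -3.
Foot = (46, -33, -3) − (-3)·(-12, 12, 1) = (10, 3, 0).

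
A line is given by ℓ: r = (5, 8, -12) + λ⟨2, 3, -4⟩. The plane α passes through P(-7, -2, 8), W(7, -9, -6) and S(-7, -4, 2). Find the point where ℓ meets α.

(-3, -4, 4)

PW = (14, -7, -14), PS = (0, -2, -6); a normal to α is PW × PS = (14, 84, -28).
Using P: α has equation 14x + 84y - 28z = -490.
Substitute r = (5, 8, -12) + t(2, 3, -4) into the plane: 1078 + 392t = -490, so t = -4.
Intersection: (5, 8, -12) + (-4)·(2, 3, -4) = (-3, -4, 4).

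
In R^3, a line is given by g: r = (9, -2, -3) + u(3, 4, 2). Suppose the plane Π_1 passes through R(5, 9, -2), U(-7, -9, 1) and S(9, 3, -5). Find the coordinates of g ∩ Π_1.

(6, -6, -5)

RU = (-12, -18, 3), RS = (4, -6, -3); a normal to Π_1 is RU × RS = (72, -24, 144).
Using R: Π_1 has equation 72x - 24y + 144z = -144.
Substitute r = (9, -2, -3) + t(3, 4, 2) into the plane: 264 + 408t = -144, so t = -1.
Intersection: (9, -2, -3) + (-1)·(3, 4, 2) = (6, -6, -5).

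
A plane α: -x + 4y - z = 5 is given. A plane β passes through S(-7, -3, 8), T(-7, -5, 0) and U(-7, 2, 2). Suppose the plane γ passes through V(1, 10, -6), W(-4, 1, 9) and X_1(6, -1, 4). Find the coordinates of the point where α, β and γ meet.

(-7, 2, 10)

ST = (0, -2, -8), SU = (0, 5, -6); a normal to β is ST × SU = (52, 0, 0).
Using S: β has equation 52x = -364.
VW = (-5, -9, 15), VX_1 = (5, -11, 10); a normal to γ is VW × VX_1 = (75, 125, 100).
Using V: γ has equation 75x + 125y + 100z = 725.
Solving the 3×3 linear system -x + 4y - z = 5, 52x = -364, 75x + 125y + 100z = 725 (e.g. by elimination or Cramer's rule, determinant = -27300) gives (-7, 2, 10).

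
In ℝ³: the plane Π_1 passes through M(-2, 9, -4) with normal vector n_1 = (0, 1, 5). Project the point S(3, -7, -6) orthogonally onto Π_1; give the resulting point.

Π_1: n_1·r = n_1·M gives y + 5z = -11.
Foot = S − λn with λ = (n·S − d)/|n|² = (-37 − (-11))/26 = -1.
Foot = (3, -7, -6) − (-1)·(0, 1, 5) = (3, -6, -1).

(3, -6, -1)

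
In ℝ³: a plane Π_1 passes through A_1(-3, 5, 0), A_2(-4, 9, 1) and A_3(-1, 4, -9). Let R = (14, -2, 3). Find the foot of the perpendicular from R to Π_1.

A_1A_2 = (-1, 4, 1), A_1A_3 = (2, -1, -9); a normal to Π_1 is A_1A_2 × A_1A_3 = (-35, -7, -7).
Using A_1: Π_1 has equation -35x - 7y - 7z = 70.
Foot = R − λn with λ = (n·R − d)/|n|² = (-497 − 70)/1323 = -3/7.
Foot = (14, -2, 3) − (-3/7)·(-35, -7, -7) = (-1, -5, 0).

(-1, -5, 0)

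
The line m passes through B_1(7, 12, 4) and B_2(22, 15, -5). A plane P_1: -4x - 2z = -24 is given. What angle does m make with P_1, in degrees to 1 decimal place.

A direction vector for m is B_2 − B_1 = (15, 3, -9).
sin θ = |n·v| / (|n||v|) = |-42| / (√20 · √315) = 0.52915.
θ ≈ 31.9°.

31.9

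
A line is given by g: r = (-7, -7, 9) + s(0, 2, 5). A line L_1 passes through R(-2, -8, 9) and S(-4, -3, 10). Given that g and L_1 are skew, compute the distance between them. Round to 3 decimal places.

A direction vector for L_1 is S − R = (-2, 5, 1).
Common perpendicular direction n = (0, 2, 5) × (-2, 5, 1) = (-23, -10, 4).
With w = (-2, -8, 9) − (-7, -7, 9) = (5, -1, 0), w · n = -105.
Distance = |w · n| / |n| = |-105| / √645 ≈ 4.134.

4.134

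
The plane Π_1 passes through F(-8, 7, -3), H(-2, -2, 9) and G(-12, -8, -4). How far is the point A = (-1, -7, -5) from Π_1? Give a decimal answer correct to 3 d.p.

9.364

FH = (6, -9, 12), FG = (-4, -15, -1); a normal to Π_1 is FH × FG = (189, -42, -126).
Using F: Π_1 has equation 189x - 42y - 126z = -1428.
n·A − d = (189)·(-1) + (-42)·(-7) + (-126)·(-5) − (-1428) = 2163; |n| = √53361.
Distance = |2163| / √53361 = 2163/√53361 ≈ 9.364.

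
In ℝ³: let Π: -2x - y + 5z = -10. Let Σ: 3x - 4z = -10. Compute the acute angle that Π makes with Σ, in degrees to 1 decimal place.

cos θ = |n₁·n₂| / (|n₁||n₂|) = |-26| / (√30 · √25).
θ = arccos(0.94939) ≈ 18.3°.

18.3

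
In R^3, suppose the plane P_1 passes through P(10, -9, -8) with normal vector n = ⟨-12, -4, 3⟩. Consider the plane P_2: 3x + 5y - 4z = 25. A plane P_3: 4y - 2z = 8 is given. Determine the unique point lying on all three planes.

P_1: n·r = n·P gives -12x - 4y + 3z = -108.
Solving the 3×3 linear system -12x - 4y + 3z = -108, 3x + 5y - 4z = 25, 4y - 2z = 8 (e.g. by elimination or Cramer's rule, determinant = -60) gives (9, 6, 8).

(9, 6, 8)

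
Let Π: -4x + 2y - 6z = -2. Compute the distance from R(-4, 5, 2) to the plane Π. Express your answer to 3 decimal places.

n·R − d = (-4)·(-4) + (2)·(5) + (-6)·(2) − (-2) = 16; |n| = √56.
Distance = |16| / √56 = 16/√56 ≈ 2.138.

2.138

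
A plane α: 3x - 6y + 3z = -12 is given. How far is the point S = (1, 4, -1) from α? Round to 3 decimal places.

1.633

n·S − d = (3)·(1) + (-6)·(4) + (3)·(-1) − (-12) = -12; |n| = √54.
Distance = |-12| / √54 = 12/√54 ≈ 1.633.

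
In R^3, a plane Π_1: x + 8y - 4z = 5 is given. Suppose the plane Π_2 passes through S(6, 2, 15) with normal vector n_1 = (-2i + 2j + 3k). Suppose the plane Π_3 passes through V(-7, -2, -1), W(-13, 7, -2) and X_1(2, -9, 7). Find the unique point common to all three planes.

(-7, 4, 5)

Π_2: n_1·r = n_1·S gives -2x + 2y + 3z = 37.
VW = (-6, 9, -1), VX_1 = (9, -7, 8); a normal to Π_3 is VW × VX_1 = (65, 39, -39).
Using V: Π_3 has equation 65x + 39y - 39z = -494.
Solving the 3×3 linear system x + 8y - 4z = 5, -2x + 2y + 3z = 37, 65x + 39y - 39z = -494 (e.g. by elimination or Cramer's rule, determinant = 1573) gives (-7, 4, 5).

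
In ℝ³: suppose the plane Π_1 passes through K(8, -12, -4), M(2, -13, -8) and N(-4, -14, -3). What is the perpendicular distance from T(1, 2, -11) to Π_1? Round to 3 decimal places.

14.960

KM = (-6, -1, -4), KN = (-12, -2, 1); a normal to Π_1 is KM × KN = (-9, 54, 0).
Using K: Π_1 has equation -9x + 54y = -720.
n·T − d = (-9)·(1) + (54)·(2) + (0)·(-11) − (-720) = 819; |n| = √2997.
Distance = |819| / √2997 = 819/√2997 ≈ 14.960.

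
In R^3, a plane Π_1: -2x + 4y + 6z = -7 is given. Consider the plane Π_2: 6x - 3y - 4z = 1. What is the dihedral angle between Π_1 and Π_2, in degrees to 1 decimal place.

cos θ = |n₁·n₂| / (|n₁||n₂|) = |-48| / (√56 · √61).
θ = arccos(0.82126) ≈ 34.8°.

34.8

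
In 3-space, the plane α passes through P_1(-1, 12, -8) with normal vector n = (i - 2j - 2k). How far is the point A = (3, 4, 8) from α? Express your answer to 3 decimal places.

α: n·r = n·P_1 gives x - 2y - 2z = -9.
n·A − d = (1)·(3) + (-2)·(4) + (-2)·(8) − (-9) = -12; |n| = √9.
Distance = |-12| / √9 = 12/√9 ≈ 4.000.

4.000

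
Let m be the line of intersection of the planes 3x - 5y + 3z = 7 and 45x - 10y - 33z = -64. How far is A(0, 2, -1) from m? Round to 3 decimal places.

Direction of m: (3, -5, 3) × (45, -10, -33) = (195, 234, 195).
A point on m: solving the two plane equations with x = 6 gives (6, 7, 8).
Taking (6, 7, 8) on m with direction v = (195, 234, 195): w = A − (6, 7, 8) = (-6, -5, -9), and w × v = (1131, -585, -429).
Distance = |w × v| / |v| = √1805427 / √130806 ≈ 3.715.

3.715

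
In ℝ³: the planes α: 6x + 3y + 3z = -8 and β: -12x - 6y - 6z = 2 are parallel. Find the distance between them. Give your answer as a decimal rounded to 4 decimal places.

0.9526

Rescale β by 1/(-2): 6x + 3y + 3z = -1. Then distance = |-8 − (-1)| / √54 ≈ 0.9526.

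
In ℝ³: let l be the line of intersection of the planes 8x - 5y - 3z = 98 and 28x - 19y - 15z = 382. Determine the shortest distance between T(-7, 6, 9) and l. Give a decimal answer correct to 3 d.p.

23.630

Direction of l: (8, -5, -3) × (28, -19, -15) = (18, 36, -12).
A point on l: solving the two plane equations with x = 5 gives (5, -8, -6).
Taking (5, -8, -6) on l with direction v = (18, 36, -12): w = T − (5, -8, -6) = (-12, 14, 15), and w × v = (-708, 126, -684).
Distance = |w × v| / |v| = √984996 / √1764 ≈ 23.630.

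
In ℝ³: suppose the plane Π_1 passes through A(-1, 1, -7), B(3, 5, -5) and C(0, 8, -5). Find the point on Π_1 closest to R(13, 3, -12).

(11, 1, -4)

AB = (4, 4, 2), AC = (1, 7, 2); a normal to Π_1 is AB × AC = (-6, -6, 24).
Using A: Π_1 has equation -6x - 6y + 24z = -168.
Foot = R − λn with λ = (n·R − d)/|n|² = (-384 − (-168))/648 = -1/3.
Foot = (13, 3, -12) − (-1/3)·(-6, -6, 24) = (11, 1, -4).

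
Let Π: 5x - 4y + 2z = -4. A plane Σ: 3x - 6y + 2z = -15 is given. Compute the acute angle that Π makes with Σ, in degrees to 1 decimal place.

cos θ = |n₁·n₂| / (|n₁||n₂|) = |43| / (√45 · √49).
θ = arccos(0.91572) ≈ 23.7°.

23.7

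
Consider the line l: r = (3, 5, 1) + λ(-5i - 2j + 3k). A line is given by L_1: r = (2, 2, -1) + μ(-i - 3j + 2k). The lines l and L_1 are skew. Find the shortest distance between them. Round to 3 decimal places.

Common perpendicular direction n = (-5, -2, 3) × (-1, -3, 2) = (5, 7, 13).
With w = (2, 2, -1) − (3, 5, 1) = (-1, -3, -2), w · n = -52.
Distance = |w · n| / |n| = |-52| / √243 ≈ 3.336.

3.336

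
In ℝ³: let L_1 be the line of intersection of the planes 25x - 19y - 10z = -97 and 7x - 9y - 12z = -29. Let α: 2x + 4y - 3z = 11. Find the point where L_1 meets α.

(-2, 3, -1)

Direction of L_1: (25, -19, -10) × (7, -9, -12) = (138, 230, -92).
A point on L_1: solving the two plane equations with x = -5 gives (-5, -2, 1).
Substitute r = (-5, -2, 1) + t(138, 230, -92) into the plane: -21 + 1472t = 11, so t = 1/46.
Intersection: (-5, -2, 1) + (1/46)·(138, 230, -92) = (-2, 3, -1).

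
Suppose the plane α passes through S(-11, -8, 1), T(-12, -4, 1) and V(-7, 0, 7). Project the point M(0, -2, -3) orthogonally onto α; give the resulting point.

(-8, -4, 5)

ST = (-1, 4, 0), SV = (4, 8, 6); a normal to α is ST × SV = (24, 6, -24).
Using S: α has equation 24x + 6y - 24z = -336.
Foot = M − λn with λ = (n·M − d)/|n|² = (60 − (-336))/1188 = 1/3.
Foot = (0, -2, -3) − (1/3)·(24, 6, -24) = (-8, -4, 5).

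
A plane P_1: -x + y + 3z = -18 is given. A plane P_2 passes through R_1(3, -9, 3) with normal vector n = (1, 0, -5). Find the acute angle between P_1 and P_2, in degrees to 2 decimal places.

18.90

P_2: n·r = n·R_1 gives x - 5z = -12.
cos θ = |n₁·n₂| / (|n₁||n₂|) = |-16| / (√11 · √26).
θ = arccos(0.94610) ≈ 18.90°.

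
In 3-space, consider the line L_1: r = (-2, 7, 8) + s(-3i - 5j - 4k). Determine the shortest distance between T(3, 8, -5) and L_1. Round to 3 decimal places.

Taking (-2, 7, 8) on L_1 with direction v = (-3, -5, -4): w = T − (-2, 7, 8) = (5, 1, -13), and w × v = (-69, 59, -22).
Distance = |w × v| / |v| = √8726 / √50 ≈ 13.211.

13.211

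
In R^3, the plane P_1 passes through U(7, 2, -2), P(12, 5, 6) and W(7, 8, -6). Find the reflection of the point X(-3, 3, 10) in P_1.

(21, -5, -2)

UP = (5, 3, 8), UW = (0, 6, -4); a normal to P_1 is UP × UW = (-60, 20, 30).
Using U: P_1 has equation -60x + 20y + 30z = -440.
λ = (n·X − d)/|n|² = (540 − (-440))/4900 = 1/5.
Reflection = X − 2λn = (-3, 3, 10) − (2/5)·(-60, 20, 30) = (21, -5, -2).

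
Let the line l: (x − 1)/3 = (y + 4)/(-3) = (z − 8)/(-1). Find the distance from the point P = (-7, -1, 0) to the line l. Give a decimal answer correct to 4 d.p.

10.2032

l has direction (3, -3, -1) through (1, -4, 8).
Taking (1, -4, 8) on l with direction v = (3, -3, -1): w = P − (1, -4, 8) = (-8, 3, -8), and w × v = (-27, -32, 15).
Distance = |w × v| / |v| = √1978 / √19 ≈ 10.2032.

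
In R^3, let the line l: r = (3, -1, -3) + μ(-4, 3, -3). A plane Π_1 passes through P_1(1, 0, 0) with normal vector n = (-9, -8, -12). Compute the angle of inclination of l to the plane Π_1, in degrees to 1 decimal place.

Π_1: n·r = n·P_1 gives -9x - 8y - 12z = -9.
sin θ = |n·v| / (|n||v|) = |48| / (√289 · √34) = 0.48423.
θ ≈ 29.0°.

29.0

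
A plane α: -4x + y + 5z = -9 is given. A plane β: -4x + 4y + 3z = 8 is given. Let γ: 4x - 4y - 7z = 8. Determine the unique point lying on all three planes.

Solving the 3×3 linear system -4x + y + 5z = -9, -4x + 4y + 3z = 8, 4x - 4y - 7z = 8 (e.g. by elimination or Cramer's rule, determinant = 48) gives (-2, 3, -4).

(-2, 3, -4)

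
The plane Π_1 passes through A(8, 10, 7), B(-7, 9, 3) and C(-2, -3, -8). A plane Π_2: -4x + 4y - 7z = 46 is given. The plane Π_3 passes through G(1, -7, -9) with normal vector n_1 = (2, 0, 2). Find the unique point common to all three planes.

(-2, -1, -6)

AB = (-15, -1, -4), AC = (-10, -13, -15); a normal to Π_1 is AB × AC = (-37, -185, 185).
Using A: Π_1 has equation -37x - 185y + 185z = -851.
Π_3: n_1·r = n_1·G gives 2x + 2z = -16.
Solving the 3×3 linear system -37x - 185y + 185z = -851, -4x + 4y - 7z = 46, 2x + 2z = -16 (e.g. by elimination or Cramer's rule, determinant = -666) gives (-2, -1, -6).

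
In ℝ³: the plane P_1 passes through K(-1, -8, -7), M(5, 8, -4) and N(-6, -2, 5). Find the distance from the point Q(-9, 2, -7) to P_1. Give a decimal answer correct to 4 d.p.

9.9869

KM = (6, 16, 3), KN = (-5, 6, 12); a normal to P_1 is KM × KN = (174, -87, 116).
Using K: P_1 has equation 174x - 87y + 116z = -290.
n·Q − d = (174)·(-9) + (-87)·(2) + (116)·(-7) − (-290) = -2262; |n| = √51301.
Distance = |-2262| / √51301 = 2262/√51301 ≈ 9.9869.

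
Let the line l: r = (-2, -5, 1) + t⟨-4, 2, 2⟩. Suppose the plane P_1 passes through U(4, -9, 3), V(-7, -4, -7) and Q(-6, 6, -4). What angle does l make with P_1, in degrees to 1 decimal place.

53.2

UV = (-11, 5, -10), UQ = (-10, 15, -7); a normal to P_1 is UV × UQ = (115, 23, -115).
Using U: P_1 has equation 115x + 23y - 115z = -92.
sin θ = |n·v| / (|n||v|) = |-644| / (√26979 · √24) = 0.80033.
θ ≈ 53.2°.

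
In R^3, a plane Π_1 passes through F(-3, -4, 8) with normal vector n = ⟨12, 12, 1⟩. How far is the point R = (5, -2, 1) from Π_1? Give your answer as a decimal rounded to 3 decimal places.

Π_1: n·r = n·F gives 12x + 12y + z = -76.
n·R − d = (12)·(5) + (12)·(-2) + (1)·(1) − (-76) = 113; |n| = √289.
Distance = |113| / √289 = 113/√289 ≈ 6.647.

6.647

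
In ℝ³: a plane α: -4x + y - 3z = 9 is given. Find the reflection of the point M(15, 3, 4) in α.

(-9, 9, -14)

λ = (n·M − d)/|n|² = (-69 − 9)/26 = -3.
Reflection = M − 2λn = (15, 3, 4) − (-6)·(-4, 1, -3) = (-9, 9, -14).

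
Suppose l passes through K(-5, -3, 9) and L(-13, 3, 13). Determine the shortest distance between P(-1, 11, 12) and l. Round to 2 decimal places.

13.63

A direction vector for l is L − K = (-8, 6, 4).
Taking (-5, -3, 9) on l with direction v = (-8, 6, 4): w = P − (-5, -3, 9) = (4, 14, 3), and w × v = (38, -40, 136).
Distance = |w × v| / |v| = √21540 / √116 ≈ 13.63.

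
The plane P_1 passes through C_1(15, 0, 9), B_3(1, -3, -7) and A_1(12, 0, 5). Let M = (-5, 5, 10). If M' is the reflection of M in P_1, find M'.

C_1B_3 = (-14, -3, -16), C_1A_1 = (-3, 0, -4); a normal to P_1 is C_1B_3 × C_1A_1 = (12, -8, -9).
Using C_1: P_1 has equation 12x - 8y - 9z = 99.
λ = (n·M − d)/|n|² = (-190 − 99)/289 = -1.
Reflection = M − 2λn = (-5, 5, 10) − (-2)·(12, -8, -9) = (19, -11, -8).

(19, -11, -8)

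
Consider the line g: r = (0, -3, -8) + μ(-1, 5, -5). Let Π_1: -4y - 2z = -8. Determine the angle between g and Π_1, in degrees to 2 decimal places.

sin θ = |n·v| / (|n||v|) = |-10| / (√20 · √51) = 0.31311.
θ ≈ 18.25°.

18.25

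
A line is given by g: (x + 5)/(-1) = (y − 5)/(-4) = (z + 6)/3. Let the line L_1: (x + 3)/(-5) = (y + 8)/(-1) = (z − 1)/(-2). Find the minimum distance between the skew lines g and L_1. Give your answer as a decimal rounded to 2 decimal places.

3.96

g has direction (-1, -4, 3) through (-5, 5, -6).
L_1 has direction (-5, -1, -2) through (-3, -8, 1).
Common perpendicular direction n = (-1, -4, 3) × (-5, -1, -2) = (11, -17, -19).
With w = (-3, -8, 1) − (-5, 5, -6) = (2, -13, 7), w · n = 110.
Distance = |w · n| / |n| = |110| / √771 ≈ 3.96.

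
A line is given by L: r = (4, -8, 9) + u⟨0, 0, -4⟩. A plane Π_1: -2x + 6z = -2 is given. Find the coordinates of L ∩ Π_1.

Substitute r = (4, -8, 9) + t(0, 0, -4) into the plane: 46 + (-24)t = -2, so t = 2.
Intersection: (4, -8, 9) + 2·(0, 0, -4) = (4, -8, 1).

(4, -8, 1)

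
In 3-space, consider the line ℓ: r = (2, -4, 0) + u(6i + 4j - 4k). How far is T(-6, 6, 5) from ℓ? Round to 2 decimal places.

13.32

Taking (2, -4, 0) on ℓ with direction v = (6, 4, -4): w = T − (2, -4, 0) = (-8, 10, 5), and w × v = (-60, -2, -92).
Distance = |w × v| / |v| = √12068 / √68 ≈ 13.32.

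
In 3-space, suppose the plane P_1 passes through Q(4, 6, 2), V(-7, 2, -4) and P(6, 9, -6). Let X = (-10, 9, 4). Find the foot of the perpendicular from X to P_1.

QV = (-11, -4, -6), QP = (2, 3, -8); a normal to P_1 is QV × QP = (50, -100, -25).
Using Q: P_1 has equation 50x - 100y - 25z = -450.
Foot = X − λn with λ = (n·X − d)/|n|² = (-1500 − (-450))/13125 = -2/25.
Foot = (-10, 9, 4) − (-2/25)·(50, -100, -25) = (-6, 1, 2).

(-6, 1, 2)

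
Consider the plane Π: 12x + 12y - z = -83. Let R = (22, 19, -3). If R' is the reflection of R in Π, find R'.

(-26, -29, 1)

λ = (n·R − d)/|n|² = (495 − (-83))/289 = 2.
Reflection = R − 2λn = (22, 19, -3) − 4·(12, 12, -1) = (-26, -29, 1).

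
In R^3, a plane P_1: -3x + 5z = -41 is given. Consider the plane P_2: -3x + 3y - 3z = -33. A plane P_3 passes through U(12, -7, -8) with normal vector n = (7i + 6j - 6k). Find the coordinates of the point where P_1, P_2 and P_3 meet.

P_3: n·r = n·U gives 7x + 6y - 6z = 90.
Solving the 3×3 linear system -3x + 5z = -41, -3x + 3y - 3z = -33, 7x + 6y - 6z = 90 (e.g. by elimination or Cramer's rule, determinant = -195) gives (12, 0, -1).

(12, 0, -1)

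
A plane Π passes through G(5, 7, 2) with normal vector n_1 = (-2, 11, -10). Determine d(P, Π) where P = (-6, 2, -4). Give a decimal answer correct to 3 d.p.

Π: n_1·r = n_1·G gives -2x + 11y - 10z = 47.
n·P − d = (-2)·(-6) + (11)·(2) + (-10)·(-4) − 47 = 27; |n| = √225.
Distance = |27| / √225 = 27/√225 ≈ 1.800.

1.800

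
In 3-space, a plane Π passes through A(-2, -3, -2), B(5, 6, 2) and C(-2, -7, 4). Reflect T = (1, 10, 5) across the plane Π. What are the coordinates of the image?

(11, 4, 1)

AB = (7, 9, 4), AC = (0, -4, 6); a normal to Π is AB × AC = (70, -42, -28).
Using A: Π has equation 70x - 42y - 28z = 42.
λ = (n·T − d)/|n|² = (-490 − 42)/7448 = -1/14.
Reflection = T − 2λn = (1, 10, 5) − (-1/7)·(70, -42, -28) = (11, 4, 1).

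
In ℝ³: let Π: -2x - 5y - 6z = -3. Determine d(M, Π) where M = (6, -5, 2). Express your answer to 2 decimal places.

0.50

n·M − d = (-2)·(6) + (-5)·(-5) + (-6)·(2) − (-3) = 4; |n| = √65.
Distance = |4| / √65 = 4/√65 ≈ 0.50.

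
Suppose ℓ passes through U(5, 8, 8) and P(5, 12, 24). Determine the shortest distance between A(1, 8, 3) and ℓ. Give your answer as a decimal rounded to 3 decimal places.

A direction vector for ℓ is P − U = (0, 4, 16).
Taking (5, 8, 8) on ℓ with direction v = (0, 4, 16): w = A − (5, 8, 8) = (-4, 0, -5), and w × v = (20, 64, -16).
Distance = |w × v| / |v| = √4752 / √272 ≈ 4.180.

4.180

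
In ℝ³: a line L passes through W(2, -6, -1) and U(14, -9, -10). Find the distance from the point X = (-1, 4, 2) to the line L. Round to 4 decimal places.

A direction vector for L is U − W = (12, -3, -9).
Taking (2, -6, -1) on L with direction v = (12, -3, -9): w = X − (2, -6, -1) = (-3, 10, 3), and w × v = (-81, 9, -111).
Distance = |w × v| / |v| = √18963 / √234 ≈ 9.0021.

9.0021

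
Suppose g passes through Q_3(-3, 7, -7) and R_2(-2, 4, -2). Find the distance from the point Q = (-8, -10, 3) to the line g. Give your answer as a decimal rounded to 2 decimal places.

A direction vector for g is R_2 − Q_3 = (1, -3, 5).
Taking (-3, 7, -7) on g with direction v = (1, -3, 5): w = Q − (-3, 7, -7) = (-5, -17, 10), and w × v = (-55, 35, 32).
Distance = |w × v| / |v| = √5274 / √35 ≈ 12.28.

12.28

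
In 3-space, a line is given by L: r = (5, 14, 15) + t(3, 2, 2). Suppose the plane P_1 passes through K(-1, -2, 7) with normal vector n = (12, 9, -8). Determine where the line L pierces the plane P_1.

(-7, 6, 7)

P_1: n·r = n·K gives 12x + 9y - 8z = -86.
Substitute r = (5, 14, 15) + t(3, 2, 2) into the plane: 66 + 38t = -86, so t = -4.
Intersection: (5, 14, 15) + (-4)·(3, 2, 2) = (-7, 6, 7).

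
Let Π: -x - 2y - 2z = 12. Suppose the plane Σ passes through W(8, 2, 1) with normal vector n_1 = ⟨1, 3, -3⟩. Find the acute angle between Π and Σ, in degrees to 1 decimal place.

85.6

Σ: n_1·r = n_1·W gives x + 3y - 3z = 11.
cos θ = |n₁·n₂| / (|n₁||n₂|) = |-1| / (√9 · √19).
θ = arccos(0.07647) ≈ 85.6°.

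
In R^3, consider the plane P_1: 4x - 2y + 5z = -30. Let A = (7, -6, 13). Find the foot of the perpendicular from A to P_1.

Foot = A − λn with λ = (n·A − d)/|n|² = (105 − (-30))/45 = 3.
Foot = (7, -6, 13) − 3·(4, -2, 5) = (-5, 0, -2).

(-5, 0, -2)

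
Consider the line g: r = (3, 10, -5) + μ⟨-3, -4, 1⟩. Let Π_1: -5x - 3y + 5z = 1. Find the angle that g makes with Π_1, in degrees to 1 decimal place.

54.8

sin θ = |n·v| / (|n||v|) = |32| / (√59 · √26) = 0.81703.
θ ≈ 54.8°.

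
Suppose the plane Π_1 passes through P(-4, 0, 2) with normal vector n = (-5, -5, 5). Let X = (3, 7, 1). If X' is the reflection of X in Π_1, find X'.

(-7, -3, 11)

Π_1: n·r = n·P gives -5x - 5y + 5z = 30.
λ = (n·X − d)/|n|² = (-45 − 30)/75 = -1.
Reflection = X − 2λn = (3, 7, 1) − (-2)·(-5, -5, 5) = (-7, -3, 11).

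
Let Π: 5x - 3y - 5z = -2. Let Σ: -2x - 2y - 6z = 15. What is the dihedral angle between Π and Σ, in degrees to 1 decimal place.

59.3

cos θ = |n₁·n₂| / (|n₁||n₂|) = |26| / (√59 · √44).
θ = arccos(0.51029) ≈ 59.3°.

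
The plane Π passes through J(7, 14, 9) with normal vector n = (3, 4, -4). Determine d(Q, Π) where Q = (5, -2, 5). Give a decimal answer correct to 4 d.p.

Π: n·r = n·J gives 3x + 4y - 4z = 41.
n·Q − d = (3)·(5) + (4)·(-2) + (-4)·(5) − 41 = -54; |n| = √41.
Distance = |-54| / √41 = 54/√41 ≈ 8.4334.

8.4334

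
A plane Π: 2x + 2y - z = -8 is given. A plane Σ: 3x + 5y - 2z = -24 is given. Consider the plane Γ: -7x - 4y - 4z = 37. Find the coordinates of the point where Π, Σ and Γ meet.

(1, -7, -4)

Solving the 3×3 linear system 2x + 2y - z = -8, 3x + 5y - 2z = -24, -7x - 4y - 4z = 37 (e.g. by elimination or Cramer's rule, determinant = -27) gives (1, -7, -4).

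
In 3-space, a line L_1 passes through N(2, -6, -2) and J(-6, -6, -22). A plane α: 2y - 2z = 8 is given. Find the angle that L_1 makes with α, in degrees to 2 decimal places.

A direction vector for L_1 is J − N = (-8, 0, -20).
sin θ = |n·v| / (|n||v|) = |40| / (√8 · √464) = 0.65653.
θ ≈ 41.04°.

41.04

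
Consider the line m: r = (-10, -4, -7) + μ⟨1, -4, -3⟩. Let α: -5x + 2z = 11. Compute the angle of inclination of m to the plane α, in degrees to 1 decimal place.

23.6

sin θ = |n·v| / (|n||v|) = |-11| / (√29 · √26) = 0.40060.
θ ≈ 23.6°.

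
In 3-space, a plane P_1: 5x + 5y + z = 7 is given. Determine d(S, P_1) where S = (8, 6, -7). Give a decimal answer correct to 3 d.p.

7.842

n·S − d = (5)·(8) + (5)·(6) + (1)·(-7) − 7 = 56; |n| = √51.
Distance = |56| / √51 = 56/√51 ≈ 7.842.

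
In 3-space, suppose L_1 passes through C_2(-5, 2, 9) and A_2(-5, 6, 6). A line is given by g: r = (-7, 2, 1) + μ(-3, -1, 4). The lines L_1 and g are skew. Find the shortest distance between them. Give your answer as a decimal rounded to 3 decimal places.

A direction vector for L_1 is A_2 − C_2 = (0, 4, -3).
Common perpendicular direction n = (0, 4, -3) × (-3, -1, 4) = (13, 9, 12).
With w = (-7, 2, 1) − (-5, 2, 9) = (-2, 0, -8), w · n = -122.
Distance = |w · n| / |n| = |-122| / √394 ≈ 6.146.

6.146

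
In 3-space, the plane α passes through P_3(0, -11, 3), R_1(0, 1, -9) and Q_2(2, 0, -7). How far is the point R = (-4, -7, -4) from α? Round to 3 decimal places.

0.667

P_3R_1 = (0, 12, -12), P_3Q_2 = (2, 11, -10); a normal to α is P_3R_1 × P_3Q_2 = (12, -24, -24).
Using P_3: α has equation 12x - 24y - 24z = 192.
n·R − d = (12)·(-4) + (-24)·(-7) + (-24)·(-4) − 192 = 24; |n| = √1296.
Distance = |24| / √1296 = 24/√1296 ≈ 0.667.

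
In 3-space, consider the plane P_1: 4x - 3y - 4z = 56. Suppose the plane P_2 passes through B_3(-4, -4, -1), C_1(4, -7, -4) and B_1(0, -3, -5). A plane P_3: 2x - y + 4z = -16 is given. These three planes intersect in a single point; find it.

B_3C_1 = (8, -3, -3), B_3B_1 = (4, 1, -4); a normal to P_2 is B_3C_1 × B_3B_1 = (15, 20, 20).
Using B_3: P_2 has equation 15x + 20y + 20z = -160.
Solving the 3×3 linear system 4x - 3y - 4z = 56, 15x + 20y + 20z = -160, 2x - y + 4z = -16 (e.g. by elimination or Cramer's rule, determinant = 680) gives (4, -4, -7).

(4, -4, -7)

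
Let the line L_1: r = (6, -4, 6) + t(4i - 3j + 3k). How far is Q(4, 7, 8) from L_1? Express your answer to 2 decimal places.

Taking (6, -4, 6) on L_1 with direction v = (4, -3, 3): w = Q − (6, -4, 6) = (-2, 11, 2), and w × v = (39, 14, -38).
Distance = |w × v| / |v| = √3161 / √34 ≈ 9.64.

9.64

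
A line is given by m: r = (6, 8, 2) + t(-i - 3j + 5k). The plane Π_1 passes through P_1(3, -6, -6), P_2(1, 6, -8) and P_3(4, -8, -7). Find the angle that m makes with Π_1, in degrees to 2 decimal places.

6.35

P_1P_2 = (-2, 12, -2), P_1P_3 = (1, -2, -1); a normal to Π_1 is P_1P_2 × P_1P_3 = (-16, -4, -8).
Using P_1: Π_1 has equation -16x - 4y - 8z = 24.
sin θ = |n·v| / (|n||v|) = |-12| / (√336 · √35) = 0.11066.
θ ≈ 6.35°.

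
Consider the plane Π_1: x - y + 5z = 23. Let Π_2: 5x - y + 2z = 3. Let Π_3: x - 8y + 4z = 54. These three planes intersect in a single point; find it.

(-2, -5, 4)

Solving the 3×3 linear system x - y + 5z = 23, 5x - y + 2z = 3, x - 8y + 4z = 54 (e.g. by elimination or Cramer's rule, determinant = -165) gives (-2, -5, 4).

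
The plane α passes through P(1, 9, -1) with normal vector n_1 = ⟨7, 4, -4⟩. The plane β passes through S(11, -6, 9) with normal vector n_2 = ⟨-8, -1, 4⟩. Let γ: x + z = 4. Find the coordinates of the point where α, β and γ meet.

(5, 2, -1)

α: n_1·r = n_1·P gives 7x + 4y - 4z = 47.
β: n_2·r = n_2·S gives -8x - y + 4z = -46.
Solving the 3×3 linear system 7x + 4y - 4z = 47, -8x - y + 4z = -46, x + z = 4 (e.g. by elimination or Cramer's rule, determinant = 37) gives (5, 2, -1).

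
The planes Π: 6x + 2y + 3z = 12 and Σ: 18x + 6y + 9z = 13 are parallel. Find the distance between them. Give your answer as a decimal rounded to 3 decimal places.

1.095

Rescale Σ by 1/3: 6x + 2y + 3z = 13/3. Then distance = |12 − (13/3)| / √49 ≈ 1.095.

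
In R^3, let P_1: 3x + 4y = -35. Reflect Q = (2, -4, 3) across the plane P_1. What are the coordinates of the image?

(-4, -12, 3)

λ = (n·Q − d)/|n|² = (-10 − (-35))/25 = 1.
Reflection = Q − 2λn = (2, -4, 3) − 2·(3, 4, 0) = (-4, -12, 3).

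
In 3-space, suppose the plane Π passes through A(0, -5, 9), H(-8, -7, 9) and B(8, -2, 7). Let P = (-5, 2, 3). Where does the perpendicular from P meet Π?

(-4, -2, 1)

AH = (-8, -2, 0), AB = (8, 3, -2); a normal to Π is AH × AB = (4, -16, -8).
Using A: Π has equation 4x - 16y - 8z = 8.
Foot = P − λn with λ = (n·P − d)/|n|² = (-76 − 8)/336 = -1/4.
Foot = (-5, 2, 3) − (-1/4)·(4, -16, -8) = (-4, -2, 1).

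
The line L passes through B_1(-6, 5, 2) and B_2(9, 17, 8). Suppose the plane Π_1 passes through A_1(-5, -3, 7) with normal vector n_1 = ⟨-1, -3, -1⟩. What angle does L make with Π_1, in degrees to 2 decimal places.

58.65

A direction vector for L is B_2 − B_1 = (15, 12, 6).
Π_1: n_1·r = n_1·A_1 gives -x - 3y - z = 7.
sin θ = |n·v| / (|n||v|) = |-57| / (√11 · √405) = 0.85399.
θ ≈ 58.65°.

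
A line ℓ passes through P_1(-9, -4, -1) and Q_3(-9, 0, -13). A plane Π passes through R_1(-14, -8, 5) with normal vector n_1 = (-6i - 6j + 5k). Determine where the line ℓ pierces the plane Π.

(-9, -8, 11)

A direction vector for ℓ is Q_3 − P_1 = (0, 4, -12).
Π: n_1·r = n_1·R_1 gives -6x - 6y + 5z = 157.
Substitute r = (-9, -4, -1) + t(0, 4, -12) into the plane: 73 + (-84)t = 157, so t = -1.
Intersection: (-9, -4, -1) + (-1)·(0, 4, -12) = (-9, -8, 11).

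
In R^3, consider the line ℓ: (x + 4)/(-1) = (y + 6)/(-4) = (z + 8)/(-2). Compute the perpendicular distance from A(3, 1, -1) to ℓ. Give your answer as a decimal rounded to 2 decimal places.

ℓ has direction (-1, -4, -2) through (-4, -6, -8).
Taking (-4, -6, -8) on ℓ with direction v = (-1, -4, -2): w = A − (-4, -6, -8) = (7, 7, 7), and w × v = (14, 7, -21).
Distance = |w × v| / |v| = √686 / √21 ≈ 5.72.

5.72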